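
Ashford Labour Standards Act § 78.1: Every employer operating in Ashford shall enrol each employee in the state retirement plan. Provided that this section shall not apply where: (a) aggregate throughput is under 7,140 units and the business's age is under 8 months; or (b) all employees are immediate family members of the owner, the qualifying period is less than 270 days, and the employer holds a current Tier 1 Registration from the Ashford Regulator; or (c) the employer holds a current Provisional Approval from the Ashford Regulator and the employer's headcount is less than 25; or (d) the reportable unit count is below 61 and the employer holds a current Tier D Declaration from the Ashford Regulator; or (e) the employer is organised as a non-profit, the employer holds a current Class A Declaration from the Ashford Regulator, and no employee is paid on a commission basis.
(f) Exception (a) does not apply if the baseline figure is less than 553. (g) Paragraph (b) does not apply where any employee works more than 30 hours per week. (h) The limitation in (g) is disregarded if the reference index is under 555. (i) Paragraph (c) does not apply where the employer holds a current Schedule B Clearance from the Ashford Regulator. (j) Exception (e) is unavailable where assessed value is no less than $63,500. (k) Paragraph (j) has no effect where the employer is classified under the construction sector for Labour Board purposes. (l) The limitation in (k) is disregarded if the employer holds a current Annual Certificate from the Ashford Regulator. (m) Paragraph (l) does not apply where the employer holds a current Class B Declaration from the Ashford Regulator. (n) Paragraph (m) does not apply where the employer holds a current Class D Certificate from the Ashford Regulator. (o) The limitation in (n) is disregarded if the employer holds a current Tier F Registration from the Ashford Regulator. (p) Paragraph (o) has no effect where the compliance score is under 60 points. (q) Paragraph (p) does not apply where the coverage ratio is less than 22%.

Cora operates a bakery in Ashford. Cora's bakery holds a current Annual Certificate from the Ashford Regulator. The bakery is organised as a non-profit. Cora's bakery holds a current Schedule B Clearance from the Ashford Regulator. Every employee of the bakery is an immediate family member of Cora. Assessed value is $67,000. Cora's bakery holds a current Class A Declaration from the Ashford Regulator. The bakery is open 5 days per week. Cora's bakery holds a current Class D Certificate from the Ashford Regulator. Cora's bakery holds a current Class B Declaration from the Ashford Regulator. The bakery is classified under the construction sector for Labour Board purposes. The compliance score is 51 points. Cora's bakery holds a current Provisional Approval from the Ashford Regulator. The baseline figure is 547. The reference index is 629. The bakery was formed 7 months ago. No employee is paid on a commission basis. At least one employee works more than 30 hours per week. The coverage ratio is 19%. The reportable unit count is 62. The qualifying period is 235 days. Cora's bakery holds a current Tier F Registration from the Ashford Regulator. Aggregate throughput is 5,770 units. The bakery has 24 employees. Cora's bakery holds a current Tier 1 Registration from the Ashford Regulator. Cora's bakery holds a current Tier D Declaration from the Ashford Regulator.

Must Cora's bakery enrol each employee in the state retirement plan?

Exception (a) is satisfied on its face — aggregate throughput is 5,770 units, under the 7,140 units limit; the business's age is 7 months, under the 8 months limit. But: (f) operates against (a): the baseline figure is 547, less than the 553 limit. Exception (a) does not apply.
Exception (b) is satisfied on its face — every employee is an immediate family member; the qualifying period is 235 days, less than the 270 days limit; a current Tier 1 Registration is held. But applying paragraphs (g)–(h): (g) operates against (b): at least one employee exceeds 30 hours/week. (h), which would lift (g), is not triggered — the reference index is 629, not under 555. (b) is therefore removed.
Exception (c) is satisfied on its face — a current Provisional Approval is held; the employer's headcount is 24, less than the 25 limit. But applying paragraph (i): (i) operates against (c): a current Schedule B Clearance is held. (c) is therefore removed.
Exception (d) requires that the reportable unit count is below 61; but the reportable unit count is 62, not below 61, so (d) is unavailable.
Exception (e)'s conditions are all satisfied: the employer is a non-profit; a current Class A Declaration is held; no employee is paid on commission. Under paragraphs (j)–(q): (j) would limit (e) — assessed value is $67,000, meeting the $63,500 threshold — but (k) sets (j) aside: (k) operates against (j): the bakery is classified under the construction sector. (l) would limit (k) — a current Annual Certificate is held — but (m) sets (l) aside: (m) operates — a current Class B Declaration is held. (n) is engaged (a current Class D Certificate is held), but is set aside by (o): (o) applies — a current Tier F Registration is held. (p) is triggered (the compliance score is 51 points, under the 60 points limit), but yields to (q): (q) operates against (p): the coverage ratio is 19%, less than the 22% limit. So (e) applies.

No — exception (e) applies; Cora's bakery is not required to enrol each employee in the state retirement plan.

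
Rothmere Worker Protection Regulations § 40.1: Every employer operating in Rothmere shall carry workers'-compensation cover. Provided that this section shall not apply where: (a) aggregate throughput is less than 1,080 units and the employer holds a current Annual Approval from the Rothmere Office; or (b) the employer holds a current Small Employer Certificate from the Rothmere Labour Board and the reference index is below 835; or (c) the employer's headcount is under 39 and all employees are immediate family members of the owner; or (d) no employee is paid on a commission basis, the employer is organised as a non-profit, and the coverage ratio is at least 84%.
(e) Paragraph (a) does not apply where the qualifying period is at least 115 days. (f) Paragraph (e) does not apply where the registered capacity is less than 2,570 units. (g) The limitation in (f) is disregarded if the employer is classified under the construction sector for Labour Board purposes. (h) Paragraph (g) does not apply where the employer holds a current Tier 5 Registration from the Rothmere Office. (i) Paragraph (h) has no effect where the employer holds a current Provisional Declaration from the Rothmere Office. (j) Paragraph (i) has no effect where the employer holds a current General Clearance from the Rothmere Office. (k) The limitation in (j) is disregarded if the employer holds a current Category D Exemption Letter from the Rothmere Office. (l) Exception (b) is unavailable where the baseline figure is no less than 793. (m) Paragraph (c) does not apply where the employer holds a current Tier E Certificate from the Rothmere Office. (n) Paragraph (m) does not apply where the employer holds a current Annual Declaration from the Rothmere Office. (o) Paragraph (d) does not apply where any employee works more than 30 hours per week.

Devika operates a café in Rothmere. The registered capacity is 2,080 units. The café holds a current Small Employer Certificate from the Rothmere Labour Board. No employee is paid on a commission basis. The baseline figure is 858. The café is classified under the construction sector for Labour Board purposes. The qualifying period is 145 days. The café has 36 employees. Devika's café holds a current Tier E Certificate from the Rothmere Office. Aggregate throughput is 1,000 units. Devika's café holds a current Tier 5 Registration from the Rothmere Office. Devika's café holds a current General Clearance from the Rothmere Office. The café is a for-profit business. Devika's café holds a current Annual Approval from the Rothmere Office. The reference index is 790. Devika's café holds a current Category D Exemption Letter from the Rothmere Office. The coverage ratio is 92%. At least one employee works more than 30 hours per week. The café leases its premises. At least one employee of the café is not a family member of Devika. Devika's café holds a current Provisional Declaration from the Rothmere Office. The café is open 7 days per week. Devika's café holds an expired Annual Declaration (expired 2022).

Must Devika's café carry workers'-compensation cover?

Exception (a) is satisfied on its face — aggregate throughput is 1,000 units, less than the 1,080 units limit; a current Annual Approval is held. Turning to paragraphs (e)–(k): (e) operates against (a): the qualifying period is 145 days, meeting the 115 days threshold. (f) would limit (e) — the registered capacity is 2,080 units, less than the 2,570 units limit — but (g) sets (f) aside: (g) operates against (f): the café is classified under the construction sector. (h) applies (a current Tier 5 Registration is held), but is set aside by (i): (i) operates against (h): a current Provisional Declaration is held. (j) is triggered (a current General Clearance is held), but is itself disapplied by (k): (k) operates against (j): a current Category D Exemption Letter is held. So (a) is unavailable.
Exception (b) is satisfied on its face — a current Small Employer Certificate is held; the reference index is 790, below the 835 limit. But: (l) is engaged — the baseline figure is 858, meeting the 793 threshold. Exception (b) does not apply.
Exception (c) does not apply: at least one employee is not a family member.
Exception (d) requires that the employer is organised as a non-profit; but the employer is for-profit, so (d) is unavailable.
No exception is made out. Devika's café falls within the general rule.

Yes — Devika's café must carry workers'-compensation cover.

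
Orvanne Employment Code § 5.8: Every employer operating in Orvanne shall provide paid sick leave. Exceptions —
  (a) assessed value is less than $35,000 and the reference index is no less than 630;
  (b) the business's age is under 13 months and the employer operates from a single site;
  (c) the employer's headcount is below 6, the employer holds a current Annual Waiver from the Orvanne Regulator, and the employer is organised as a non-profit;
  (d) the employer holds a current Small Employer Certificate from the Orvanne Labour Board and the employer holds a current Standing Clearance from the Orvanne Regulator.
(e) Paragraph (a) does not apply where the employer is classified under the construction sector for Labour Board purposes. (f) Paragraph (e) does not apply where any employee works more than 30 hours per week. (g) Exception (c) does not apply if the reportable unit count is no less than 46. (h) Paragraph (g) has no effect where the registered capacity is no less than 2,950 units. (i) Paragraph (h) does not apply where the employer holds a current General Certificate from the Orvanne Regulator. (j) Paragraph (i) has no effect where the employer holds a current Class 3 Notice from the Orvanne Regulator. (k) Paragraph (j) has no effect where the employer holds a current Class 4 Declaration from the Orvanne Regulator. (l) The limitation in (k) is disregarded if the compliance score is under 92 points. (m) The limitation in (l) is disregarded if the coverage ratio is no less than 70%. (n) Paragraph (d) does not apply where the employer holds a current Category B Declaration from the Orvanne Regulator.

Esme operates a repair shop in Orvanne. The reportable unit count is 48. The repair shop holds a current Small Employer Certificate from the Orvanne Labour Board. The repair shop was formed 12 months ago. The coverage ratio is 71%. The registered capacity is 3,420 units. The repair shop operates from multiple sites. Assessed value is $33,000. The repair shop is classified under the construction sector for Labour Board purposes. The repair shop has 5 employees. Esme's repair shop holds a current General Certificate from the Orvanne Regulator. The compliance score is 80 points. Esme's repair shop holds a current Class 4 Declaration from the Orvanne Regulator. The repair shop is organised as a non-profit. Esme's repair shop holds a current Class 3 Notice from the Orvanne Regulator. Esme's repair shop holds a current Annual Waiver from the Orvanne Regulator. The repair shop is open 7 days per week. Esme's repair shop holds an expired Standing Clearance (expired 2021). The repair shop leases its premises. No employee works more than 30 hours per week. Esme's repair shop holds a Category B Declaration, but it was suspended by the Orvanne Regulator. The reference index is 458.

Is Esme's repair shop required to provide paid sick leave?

Exception (a) fails — the reference index is 458, short of 630.
Exception (b) requires that the employer operates from a single site; but the employer operates from multiple sites, so (b) is unavailable.
All of (c)'s requirements are met (the employer's headcount is 5, below the 6 limit; a current Annual Waiver is held; the employer is a non-profit). But applying paragraphs (g)–(m): (g) operates — the reportable unit count is 48, meeting the 46 threshold. (h) would limit (g) — the registered capacity is 3,420 units, meeting the 2,950 units threshold — but (i) sets (h) aside: (i) operates against (h): a current General Certificate is held. (j) would limit (i) — a current Class 3 Notice is held — but (k) sets (j) aside: (k) operates — a current Class 4 Declaration is held. (l) would limit (k) — the compliance score is 80 points, under the 92 points limit — but (m) sets (l) aside: (m) is engaged — the coverage ratio is 71%, meeting the 70% threshold. (c) is therefore removed.
Exception (d) requires that the employer holds a current Standing Clearance from the Orvanne Regulator; but no current Standing Clearance is held, so (d) is unavailable.
No exception displaces § 5.8.

Yes — Esme's repair shop must provide paid sick leave.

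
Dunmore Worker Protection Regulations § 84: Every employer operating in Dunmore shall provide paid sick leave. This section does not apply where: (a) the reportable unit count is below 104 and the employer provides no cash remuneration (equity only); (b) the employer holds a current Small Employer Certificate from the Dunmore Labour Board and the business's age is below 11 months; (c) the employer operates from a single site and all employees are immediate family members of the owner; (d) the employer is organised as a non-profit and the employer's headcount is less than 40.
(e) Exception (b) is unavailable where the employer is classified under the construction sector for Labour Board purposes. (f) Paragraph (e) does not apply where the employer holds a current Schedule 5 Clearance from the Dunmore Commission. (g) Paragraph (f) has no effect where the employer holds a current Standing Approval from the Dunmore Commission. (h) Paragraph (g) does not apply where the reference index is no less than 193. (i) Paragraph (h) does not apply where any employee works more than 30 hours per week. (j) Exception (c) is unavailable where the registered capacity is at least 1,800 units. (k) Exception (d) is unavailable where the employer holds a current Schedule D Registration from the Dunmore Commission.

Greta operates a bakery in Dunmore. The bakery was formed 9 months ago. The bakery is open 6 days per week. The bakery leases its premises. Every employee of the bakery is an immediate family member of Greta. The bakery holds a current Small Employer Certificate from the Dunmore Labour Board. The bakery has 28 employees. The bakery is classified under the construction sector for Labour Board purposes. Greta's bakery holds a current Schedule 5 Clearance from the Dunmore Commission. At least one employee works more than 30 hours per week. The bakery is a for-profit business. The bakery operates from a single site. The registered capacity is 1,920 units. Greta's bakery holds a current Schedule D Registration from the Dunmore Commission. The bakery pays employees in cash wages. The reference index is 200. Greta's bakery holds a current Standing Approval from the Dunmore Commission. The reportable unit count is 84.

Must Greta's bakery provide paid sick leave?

Exception (a) fails — employees are paid cash wages.
Exception (b): a current Small Employer Certificate is held; the business's age is 9 months, below the 11 months limit — every condition holds. However, paragraphs (e)–(i) must be considered: (e) operates against (b): the bakery is classified under the construction sector. (f) would limit (e) — a current Schedule 5 Clearance is held — but (g) sets (f) aside: (g) operates against (f): a current Standing Approval is held. (h) applies (the reference index is 200, meeting the 193 threshold), but is displaced by (i): (i) operates against (h): at least one employee exceeds 30 hours/week. Exception (b) does not apply.
Exception (c)'s conditions are all satisfied: the employer operates from a single site; every employee is an immediate family member. Turning to paragraph (j): (j) operates against (c): the registered capacity is 1,920 units, meeting the 1,800 units threshold. So (c) is unavailable.
Exception (d) fails — the employer is for-profit.
No exception applies. The general rule governs.

Yes — Greta's bakery must provide paid sick leave.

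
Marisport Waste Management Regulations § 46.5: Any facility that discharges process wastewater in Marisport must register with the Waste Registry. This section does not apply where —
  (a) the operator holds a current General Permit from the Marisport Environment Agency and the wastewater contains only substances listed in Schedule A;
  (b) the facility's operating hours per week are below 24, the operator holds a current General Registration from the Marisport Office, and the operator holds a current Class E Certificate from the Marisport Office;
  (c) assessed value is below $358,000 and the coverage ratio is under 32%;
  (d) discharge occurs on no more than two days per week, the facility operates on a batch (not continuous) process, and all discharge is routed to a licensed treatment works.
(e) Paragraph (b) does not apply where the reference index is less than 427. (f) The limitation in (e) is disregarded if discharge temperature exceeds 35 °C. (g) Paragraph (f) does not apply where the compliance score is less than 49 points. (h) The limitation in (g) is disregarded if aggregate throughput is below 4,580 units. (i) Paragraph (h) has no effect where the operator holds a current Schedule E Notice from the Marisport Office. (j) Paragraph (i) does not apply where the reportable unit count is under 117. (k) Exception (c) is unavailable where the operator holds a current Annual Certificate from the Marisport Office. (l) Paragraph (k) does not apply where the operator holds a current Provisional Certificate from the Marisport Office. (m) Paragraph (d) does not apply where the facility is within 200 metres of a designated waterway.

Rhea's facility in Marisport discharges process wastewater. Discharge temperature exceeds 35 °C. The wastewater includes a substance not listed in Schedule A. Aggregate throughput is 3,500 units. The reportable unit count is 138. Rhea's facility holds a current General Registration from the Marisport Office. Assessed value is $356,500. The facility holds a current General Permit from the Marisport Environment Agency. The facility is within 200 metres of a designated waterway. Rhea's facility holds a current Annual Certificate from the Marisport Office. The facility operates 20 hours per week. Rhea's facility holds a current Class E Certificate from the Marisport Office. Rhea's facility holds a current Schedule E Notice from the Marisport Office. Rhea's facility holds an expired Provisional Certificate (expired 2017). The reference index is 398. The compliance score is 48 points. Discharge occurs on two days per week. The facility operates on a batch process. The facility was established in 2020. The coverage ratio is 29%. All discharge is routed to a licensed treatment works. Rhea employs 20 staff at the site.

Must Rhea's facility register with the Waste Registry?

Exception (a) does not apply: the wastewater includes a non-Schedule-A substance.
Exception (b)'s conditions are all satisfied: the facility's operating hours per week are 20, below the 24 limit; a current General Registration is held; a current Class E Certificate is held. But: (e) is triggered — the reference index is 398, less than the 427 limit. (f) would limit (e) — discharge temperature exceeds 35 °C — but (g) sets (f) aside: (g) operates against (f): the compliance score is 48 points, less than the 49 points limit. (h) would limit (g) — aggregate throughput is 3,500 units, below the 4,580 units limit — but (i) sets (h) aside: (i) operates against (h): a current Schedule E Notice is held. (j), which would lift (i), is inapplicable — the reportable unit count is 138, not under 117. Exception (b) does not apply.
Exception (c)'s conditions are all satisfied: assessed value is $356,500, below the $358,000 limit; the coverage ratio is 29%, under the 32% limit. However, paragraphs (k)–(l) must be considered: (k) is triggered — a current Annual Certificate is held. (l) is inapplicable (the Provisional Certificate is not current), so (k) stands. Exception (c) does not apply.
Exception (d) is satisfied on its face — discharge occurs on no more than two days per week; the facility operates on a batch process; discharge is routed to a licensed treatment works. But applying paragraph (m): (m) operates against (d): the facility is within 200 m of a designated waterway. Exception (d) does not apply.
None of the exceptions is available; § 46.5 applies in full.

Yes — Rhea's facility must register with the Waste Registry.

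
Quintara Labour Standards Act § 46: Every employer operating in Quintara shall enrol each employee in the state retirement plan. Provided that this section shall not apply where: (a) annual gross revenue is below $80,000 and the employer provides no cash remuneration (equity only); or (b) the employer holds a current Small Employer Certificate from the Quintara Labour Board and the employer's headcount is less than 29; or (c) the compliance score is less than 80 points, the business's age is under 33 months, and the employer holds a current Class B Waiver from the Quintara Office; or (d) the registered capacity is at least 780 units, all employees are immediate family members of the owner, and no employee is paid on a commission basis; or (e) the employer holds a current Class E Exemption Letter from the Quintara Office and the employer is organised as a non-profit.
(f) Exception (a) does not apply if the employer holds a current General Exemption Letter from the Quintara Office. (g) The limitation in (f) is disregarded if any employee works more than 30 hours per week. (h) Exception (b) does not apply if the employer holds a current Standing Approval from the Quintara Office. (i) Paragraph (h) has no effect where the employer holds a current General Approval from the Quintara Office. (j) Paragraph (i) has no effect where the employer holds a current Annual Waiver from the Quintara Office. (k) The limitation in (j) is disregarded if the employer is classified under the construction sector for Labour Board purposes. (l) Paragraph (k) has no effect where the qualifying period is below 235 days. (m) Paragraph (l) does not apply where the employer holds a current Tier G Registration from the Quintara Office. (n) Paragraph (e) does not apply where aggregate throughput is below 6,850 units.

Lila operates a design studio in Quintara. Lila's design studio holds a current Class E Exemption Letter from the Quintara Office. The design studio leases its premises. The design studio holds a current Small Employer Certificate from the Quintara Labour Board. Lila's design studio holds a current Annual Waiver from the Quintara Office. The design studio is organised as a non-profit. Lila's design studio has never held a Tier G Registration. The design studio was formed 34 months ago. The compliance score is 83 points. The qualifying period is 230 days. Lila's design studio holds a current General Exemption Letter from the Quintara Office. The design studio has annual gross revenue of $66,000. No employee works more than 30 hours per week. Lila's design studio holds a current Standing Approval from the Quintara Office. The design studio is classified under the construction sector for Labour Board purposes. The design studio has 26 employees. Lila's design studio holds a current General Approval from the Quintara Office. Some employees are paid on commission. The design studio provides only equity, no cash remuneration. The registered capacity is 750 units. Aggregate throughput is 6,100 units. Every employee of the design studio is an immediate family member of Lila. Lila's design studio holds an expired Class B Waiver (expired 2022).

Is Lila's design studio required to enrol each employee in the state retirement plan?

Exception (a) is satisfied on its face — annual gross revenue is $66,000, below the $80,000 limit; remuneration is equity-only. But applying paragraphs (f)–(g): (f) is triggered — a current General Exemption Letter is held. (g), which would lift (f), is not engaged — no employee exceeds 30 hours/week. Exception (a) does not apply.
Exception (b): a current Small Employer Certificate is held; the employer's headcount is 26, less than the 29 limit — every condition holds. But: (h) operates against (b): a current Standing Approval is held. (i) would limit (h) — a current General Approval is held — but (j) sets (i) aside: (j) operates against (i): a current Annual Waiver is held. (k) is engaged (the design studio is classified under the construction sector), but is overridden by (l): (l) operates against (k): the qualifying period is 230 days, below the 235 days limit. (m) is not engaged (there is no Tier G Registration in force), so (l) stands. (b) is therefore removed.
Exception (c) requires that the compliance score is less than 80 points; but the compliance score is 83 points, not less than 80 points, so (c) is unavailable.
Exception (d) requires that the registered capacity is at least 780 units; but the registered capacity is 750 units, short of 780 units, so (d) is unavailable.
Exception (e)'s conditions are all satisfied: a current Class E Exemption Letter is held; the employer is a non-profit. But: (n) operates against (e): aggregate throughput is 6,100 units, below the 6,850 units limit. Exception (e) does not apply.
No exception displaces § 46.

Yes — Lila's design studio must enrol each employee in the state retirement plan.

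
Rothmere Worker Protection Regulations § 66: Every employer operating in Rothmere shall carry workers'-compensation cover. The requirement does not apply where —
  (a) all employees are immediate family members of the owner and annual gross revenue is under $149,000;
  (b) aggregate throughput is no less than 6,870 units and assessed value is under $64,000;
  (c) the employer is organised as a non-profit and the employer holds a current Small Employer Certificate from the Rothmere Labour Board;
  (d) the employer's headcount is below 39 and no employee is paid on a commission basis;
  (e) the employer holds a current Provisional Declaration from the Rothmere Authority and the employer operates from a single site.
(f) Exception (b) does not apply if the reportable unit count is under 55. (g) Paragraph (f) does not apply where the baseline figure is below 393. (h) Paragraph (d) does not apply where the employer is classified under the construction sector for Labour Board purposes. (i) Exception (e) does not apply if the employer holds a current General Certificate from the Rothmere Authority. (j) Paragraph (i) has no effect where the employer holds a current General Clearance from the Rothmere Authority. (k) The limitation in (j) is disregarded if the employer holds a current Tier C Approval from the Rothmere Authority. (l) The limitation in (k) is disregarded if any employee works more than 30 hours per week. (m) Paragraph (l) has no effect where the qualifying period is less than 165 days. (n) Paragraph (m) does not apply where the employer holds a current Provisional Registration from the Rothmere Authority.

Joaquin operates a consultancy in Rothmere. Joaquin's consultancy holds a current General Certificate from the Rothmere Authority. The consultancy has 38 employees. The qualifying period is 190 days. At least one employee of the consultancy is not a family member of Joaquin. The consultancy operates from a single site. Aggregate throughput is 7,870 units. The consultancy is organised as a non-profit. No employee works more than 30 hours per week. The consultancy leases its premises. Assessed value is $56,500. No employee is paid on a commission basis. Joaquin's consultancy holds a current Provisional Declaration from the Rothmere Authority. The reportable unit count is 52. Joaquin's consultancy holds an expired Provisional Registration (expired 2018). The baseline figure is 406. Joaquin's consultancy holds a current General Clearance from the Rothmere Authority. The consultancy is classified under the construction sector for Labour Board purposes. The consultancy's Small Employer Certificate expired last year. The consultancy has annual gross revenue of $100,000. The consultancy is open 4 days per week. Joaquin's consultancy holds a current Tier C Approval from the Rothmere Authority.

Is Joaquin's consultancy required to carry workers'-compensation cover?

Yes — Joaquin's consultancy must carry workers'-compensation cover.

Exception (a) requires that all employees are immediate family members of the owner; but at least one employee is not a family member, so (a) is unavailable.
Exception (b): aggregate throughput is 7,870 units, meeting the 6,870 units threshold; assessed value is $56,500, under the $64,000 limit — every condition holds. But applying paragraphs (f)–(g): (f) is triggered — the reportable unit count is 52, under the 55 limit. (g) does not operate here (the baseline figure is 406, not below 393), so (f) stands. (b) is therefore removed.
Exception (c) requires that the employer holds a current Small Employer Certificate from the Rothmere Labour Board; but the Small Employer Certificate has expired, so (c) is unavailable.
All of (d)'s requirements are met (the employer's headcount is 38, below the 39 limit; no employee is paid on commission). But applying paragraph (h): (h) operates against (d): the consultancy is classified under the construction sector. So (d) is unavailable.
Exception (e) is satisfied on its face — a current Provisional Declaration is held; the employer operates from a single site. Turning to paragraphs (i)–(n): (i) operates against (e): a current General Certificate is held. (j) would limit (i) — a current General Clearance is held — but (k) sets (j) aside: (k) applies — a current Tier C Approval is held. (l) is inapplicable (no employee exceeds 30 hours/week), so (k) stands. Exception (e) does not apply.
None of the exceptions is available; § 66 applies in full.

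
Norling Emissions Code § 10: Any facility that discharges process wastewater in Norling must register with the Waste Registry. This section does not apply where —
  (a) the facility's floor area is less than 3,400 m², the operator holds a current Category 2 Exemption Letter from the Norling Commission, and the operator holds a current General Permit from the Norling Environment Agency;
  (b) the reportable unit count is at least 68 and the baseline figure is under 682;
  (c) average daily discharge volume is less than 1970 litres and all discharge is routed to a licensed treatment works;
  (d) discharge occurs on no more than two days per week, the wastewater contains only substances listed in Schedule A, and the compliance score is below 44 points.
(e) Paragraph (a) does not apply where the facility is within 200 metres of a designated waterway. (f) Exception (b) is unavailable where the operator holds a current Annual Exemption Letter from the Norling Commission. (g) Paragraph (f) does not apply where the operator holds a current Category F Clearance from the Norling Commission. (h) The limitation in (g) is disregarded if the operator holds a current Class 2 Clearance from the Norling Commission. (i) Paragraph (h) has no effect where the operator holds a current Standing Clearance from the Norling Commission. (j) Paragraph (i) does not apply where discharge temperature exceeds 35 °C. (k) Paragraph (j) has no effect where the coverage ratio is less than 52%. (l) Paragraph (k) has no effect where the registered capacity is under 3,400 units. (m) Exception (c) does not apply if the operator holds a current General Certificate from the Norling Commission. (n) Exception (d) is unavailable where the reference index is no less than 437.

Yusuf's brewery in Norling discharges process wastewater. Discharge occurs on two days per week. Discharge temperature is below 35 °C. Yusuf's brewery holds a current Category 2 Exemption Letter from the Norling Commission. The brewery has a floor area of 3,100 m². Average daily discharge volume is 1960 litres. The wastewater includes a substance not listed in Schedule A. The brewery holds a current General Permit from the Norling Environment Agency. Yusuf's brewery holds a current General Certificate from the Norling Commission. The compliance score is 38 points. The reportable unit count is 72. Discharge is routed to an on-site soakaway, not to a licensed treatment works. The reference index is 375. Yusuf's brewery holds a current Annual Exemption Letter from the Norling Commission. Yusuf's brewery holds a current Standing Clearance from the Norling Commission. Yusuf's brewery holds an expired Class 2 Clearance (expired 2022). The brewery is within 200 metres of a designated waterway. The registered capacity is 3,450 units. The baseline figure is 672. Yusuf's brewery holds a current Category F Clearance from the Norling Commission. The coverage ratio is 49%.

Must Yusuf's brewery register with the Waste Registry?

No — exception (b) applies; Yusuf's brewery is not required to register with the Waste Registry.

All of (a)'s requirements are met (the facility's floor area is 3,100 m², less than the 3,400 m² limit; a current Category 2 Exemption Letter is held; a current General Permit is held). Turning to paragraph (e): (e) operates against (a): the brewery is within 200 m of a designated waterway. So (a) is unavailable.
Exception (b): the reportable unit count is 72, meeting the 68 threshold; the baseline figure is 672, under the 682 limit — every condition holds. Applying paragraphs (f)–(l): (f) would limit (b) — a current Annual Exemption Letter is held — but (g) sets (f) aside: (g) operates against (f): a current Category F Clearance is held. (h) is inapplicable (no current Class 2 Clearance is held), so (g) stands. So (b) applies.
Exception (c) does not apply: discharge is not routed to a licensed treatment works.
Exception (d) does not apply: the wastewater includes a non-Schedule-A substance.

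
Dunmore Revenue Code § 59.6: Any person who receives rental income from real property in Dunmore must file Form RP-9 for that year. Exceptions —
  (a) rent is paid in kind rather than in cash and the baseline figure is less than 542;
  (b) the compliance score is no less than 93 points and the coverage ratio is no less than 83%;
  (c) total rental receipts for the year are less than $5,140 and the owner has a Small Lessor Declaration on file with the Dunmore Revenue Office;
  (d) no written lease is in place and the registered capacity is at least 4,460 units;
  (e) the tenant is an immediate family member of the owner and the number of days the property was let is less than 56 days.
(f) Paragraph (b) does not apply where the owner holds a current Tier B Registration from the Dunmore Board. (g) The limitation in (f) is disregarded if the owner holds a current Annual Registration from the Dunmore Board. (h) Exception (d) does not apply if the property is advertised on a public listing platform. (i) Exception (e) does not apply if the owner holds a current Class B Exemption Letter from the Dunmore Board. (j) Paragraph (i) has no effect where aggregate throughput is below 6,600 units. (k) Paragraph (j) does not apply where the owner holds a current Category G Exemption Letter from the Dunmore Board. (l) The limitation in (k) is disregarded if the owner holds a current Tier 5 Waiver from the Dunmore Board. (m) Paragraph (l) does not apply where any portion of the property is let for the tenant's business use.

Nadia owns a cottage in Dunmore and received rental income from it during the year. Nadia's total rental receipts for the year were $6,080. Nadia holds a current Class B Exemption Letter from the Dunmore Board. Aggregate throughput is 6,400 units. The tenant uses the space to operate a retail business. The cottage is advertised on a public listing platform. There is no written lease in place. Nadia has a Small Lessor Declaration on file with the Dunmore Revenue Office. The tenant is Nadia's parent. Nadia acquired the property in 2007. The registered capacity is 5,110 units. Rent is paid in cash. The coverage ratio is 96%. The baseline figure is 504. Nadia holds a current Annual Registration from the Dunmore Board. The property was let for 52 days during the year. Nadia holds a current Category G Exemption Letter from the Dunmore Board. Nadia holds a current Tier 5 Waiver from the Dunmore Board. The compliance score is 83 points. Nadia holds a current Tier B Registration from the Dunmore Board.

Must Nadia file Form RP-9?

Yes — Nadia must file Form RP-9.

Exception (a) does not apply: rent is paid in cash.
Exception (b) does not apply: the compliance score is 83 points, short of 93 points.
Exception (c) does not apply: total rental receipts for the year are $6,080, not less than $5,140.
All of (d)'s requirements are met (there is no written lease; the registered capacity is 5,110 units, meeting the 4,460 units threshold). But: (h) operates against (d): the property is publicly advertised. So (d) is unavailable.
All of (e)'s requirements are met (the tenant is an immediate family member; the number of days the property was let is 52 days, less than the 56 days limit). However, paragraphs (i)–(m) must be considered: (i) operates against (e): a current Class B Exemption Letter is held. (j) would limit (i) — aggregate throughput is 6,400 units, below the 6,600 units limit — but (k) sets (j) aside: (k) operates against (j): a current Category G Exemption Letter is held. (l) would limit (k) — a current Tier 5 Waiver is held — but (m) sets (l) aside: (m) operates against (l): the space is let for business use. Exception (e) does not apply.
None of the exceptions is available; § 59.6 applies in full.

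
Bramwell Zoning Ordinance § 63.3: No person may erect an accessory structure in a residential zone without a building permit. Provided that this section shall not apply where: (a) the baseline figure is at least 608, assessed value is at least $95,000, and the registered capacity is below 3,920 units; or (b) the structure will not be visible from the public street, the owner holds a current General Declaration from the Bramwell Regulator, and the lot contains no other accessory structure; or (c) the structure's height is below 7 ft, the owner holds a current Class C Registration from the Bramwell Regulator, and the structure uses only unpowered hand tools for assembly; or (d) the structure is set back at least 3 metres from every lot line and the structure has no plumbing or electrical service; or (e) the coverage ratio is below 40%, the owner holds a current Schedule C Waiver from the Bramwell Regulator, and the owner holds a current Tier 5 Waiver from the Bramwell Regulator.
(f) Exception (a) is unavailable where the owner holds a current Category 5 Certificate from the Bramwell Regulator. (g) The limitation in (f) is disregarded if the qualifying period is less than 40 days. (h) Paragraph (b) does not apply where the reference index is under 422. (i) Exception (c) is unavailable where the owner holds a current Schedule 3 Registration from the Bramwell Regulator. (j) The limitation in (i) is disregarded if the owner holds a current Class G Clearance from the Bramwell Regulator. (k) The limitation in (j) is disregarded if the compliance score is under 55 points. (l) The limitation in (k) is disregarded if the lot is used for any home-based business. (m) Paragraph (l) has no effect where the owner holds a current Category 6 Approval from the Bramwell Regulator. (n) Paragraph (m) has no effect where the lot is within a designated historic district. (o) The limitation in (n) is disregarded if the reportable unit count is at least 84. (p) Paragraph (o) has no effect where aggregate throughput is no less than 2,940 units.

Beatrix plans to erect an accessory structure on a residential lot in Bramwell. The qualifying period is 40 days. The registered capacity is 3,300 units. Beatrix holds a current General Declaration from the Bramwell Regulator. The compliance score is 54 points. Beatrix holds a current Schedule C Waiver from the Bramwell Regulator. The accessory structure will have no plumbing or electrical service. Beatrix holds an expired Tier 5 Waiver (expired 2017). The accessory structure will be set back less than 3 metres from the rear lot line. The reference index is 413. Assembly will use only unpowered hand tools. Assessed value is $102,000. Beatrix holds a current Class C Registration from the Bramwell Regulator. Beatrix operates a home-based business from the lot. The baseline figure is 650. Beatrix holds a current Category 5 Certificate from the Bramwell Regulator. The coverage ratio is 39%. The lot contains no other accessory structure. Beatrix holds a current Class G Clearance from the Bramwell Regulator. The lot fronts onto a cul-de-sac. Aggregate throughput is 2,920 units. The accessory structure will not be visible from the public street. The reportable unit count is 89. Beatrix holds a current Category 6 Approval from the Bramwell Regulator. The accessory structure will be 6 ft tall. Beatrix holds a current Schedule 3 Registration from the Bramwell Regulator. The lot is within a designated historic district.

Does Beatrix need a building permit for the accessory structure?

Yes — Beatrix must obtain a building permit.

All of (a)'s requirements are met (the baseline figure is 650, meeting the 608 threshold; assessed value is $102,000, meeting the $95,000 threshold; the registered capacity is 3,300 units, below the 3,920 units limit). But applying paragraphs (f)–(g): (f) operates against (a): a current Category 5 Certificate is held. (g), which would lift (f), is not engaged — the qualifying period is 40 days, not less than 40 days. Exception (a) does not apply.
Exception (b)'s conditions are all satisfied: the structure will not be visible from the street; a current General Declaration is held; the lot has no other accessory structure. But: (h) operates against (b): the reference index is 413, under the 422 limit. Exception (b) does not apply.
All of (c)'s requirements are met (the structure's height is 6 ft, below the 7 ft limit; a current Class C Registration is held; assembly uses only hand tools). Turning to paragraphs (i)–(p): (i) operates — a current Schedule 3 Registration is held. (j) would limit (i) — a current Class G Clearance is held — but (k) sets (j) aside: (k) operates against (j): the compliance score is 54 points, under the 55 points limit. (l) applies (a home-based business operates on the lot), but is displaced by (m): (m) operates against (l): a current Category 6 Approval is held. (n) applies (the lot is in a historic district), but is set aside by (o): (o) operates against (n): the reportable unit count is 89, meeting the 84 threshold. (p) is not triggered (aggregate throughput is 2,920 units, short of 2,940 units), so (o) stands. (c) is therefore removed.
Exception (d) requires that the structure is set back at least 3 metres from every lot line; but the rear setback is under 3 m, so (d) is unavailable.
Exception (e) requires that the owner holds a current Tier 5 Waiver from the Bramwell Regulator; but no current Tier 5 Waiver is held, so (e) is unavailable.
Every exception is unavailable, so the rule governs.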